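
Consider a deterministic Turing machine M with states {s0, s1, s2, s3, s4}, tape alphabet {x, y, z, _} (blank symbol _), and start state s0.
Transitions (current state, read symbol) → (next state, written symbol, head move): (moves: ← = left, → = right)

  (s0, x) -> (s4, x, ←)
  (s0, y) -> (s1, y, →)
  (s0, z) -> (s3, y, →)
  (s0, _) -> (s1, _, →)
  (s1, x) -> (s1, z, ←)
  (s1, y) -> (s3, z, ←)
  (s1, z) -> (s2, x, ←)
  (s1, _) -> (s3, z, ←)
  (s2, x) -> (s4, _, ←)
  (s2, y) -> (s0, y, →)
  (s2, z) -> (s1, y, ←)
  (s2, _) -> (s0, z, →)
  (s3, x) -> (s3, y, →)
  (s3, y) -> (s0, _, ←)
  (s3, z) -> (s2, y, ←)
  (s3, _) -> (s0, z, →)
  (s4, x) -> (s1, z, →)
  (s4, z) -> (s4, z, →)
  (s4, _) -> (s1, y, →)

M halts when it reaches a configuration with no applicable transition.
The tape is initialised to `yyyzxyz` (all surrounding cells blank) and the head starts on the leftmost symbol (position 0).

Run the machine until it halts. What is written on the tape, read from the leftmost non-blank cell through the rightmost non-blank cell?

yzyyxxyz

state=s0 head=0 tape=_[y]yyzxyz   (s0,y)→(s1,y,→)
state=s1 head=1 tape=_y[y]yzxyz   (s1,y)→(s3,z,←)
state=s3 head=0 tape=_[y]zyzxyz   (s3,y)→(s0,_,←)
state=s0 head=-1 tape=[_]_zyzxyz   (s0,_)→(s1,_,→)
state=s1 head=0 tape=_[_]zyzxyz   (s1,_)→(s3,z,←)
state=s3 head=-1 tape=[_]zzyzxyz   (s3,_)→(s0,z,→)
state=s0 head=0 tape=z[z]zyzxyz   (s0,z)→(s3,y,→)
state=s3 head=1 tape=zy[z]yzxyz   (s3,z)→(s2,y,←)
state=s2 head=0 tape=z[y]yyzxyz   (s2,y)→(s0,y,→)
state=s0 head=1 tape=zy[y]yzxyz   (s0,y)→(s1,y,→)
state=s1 head=2 tape=zyy[y]zxyz   (s1,y)→(s3,z,←)
state=s3 head=1 tape=zy[y]zzxyz   (s3,y)→(s0,_,←)
state=s0 head=0 tape=z[y]_zzxyz   (s0,y)→(s1,y,→)
state=s1 head=1 tape=zy[_]zzxyz   (s1,_)→(s3,z,←)
state=s3 head=0 tape=z[y]zzzxyz   (s3,y)→(s0,_,←)
state=s0 head=-1 tape=[z]_zzzxyz   (s0,z)→(s3,y,→)
state=s3 head=0 tape=y[_]zzzxyz   (s3,_)→(s0,z,→)
state=s0 head=1 tape=yz[z]zzxyz   (s0,z)→(s3,y,→)
state=s3 head=2 tape=yzy[z]zxyz   (s3,z)→(s2,y,←)
state=s2 head=1 tape=yz[y]yzxyz   (s2,y)→(s0,y,→)
state=s0 head=2 tape=yzy[y]zxyz   (s0,y)→(s1,y,→)
state=s1 head=3 tape=yzyy[z]xyz   (s1,z)→(s2,x,←)
state=s2 head=2 tape=yzy[y]xxyz   (s2,y)→(s0,y,→)
state=s0 head=3 tape=yzyy[x]xyz   (s0,x)→(s4,x,←)
state=s4 head=2 tape=yzy[y]xxyz
The non-blank tape span at halt is yzyyxxyz.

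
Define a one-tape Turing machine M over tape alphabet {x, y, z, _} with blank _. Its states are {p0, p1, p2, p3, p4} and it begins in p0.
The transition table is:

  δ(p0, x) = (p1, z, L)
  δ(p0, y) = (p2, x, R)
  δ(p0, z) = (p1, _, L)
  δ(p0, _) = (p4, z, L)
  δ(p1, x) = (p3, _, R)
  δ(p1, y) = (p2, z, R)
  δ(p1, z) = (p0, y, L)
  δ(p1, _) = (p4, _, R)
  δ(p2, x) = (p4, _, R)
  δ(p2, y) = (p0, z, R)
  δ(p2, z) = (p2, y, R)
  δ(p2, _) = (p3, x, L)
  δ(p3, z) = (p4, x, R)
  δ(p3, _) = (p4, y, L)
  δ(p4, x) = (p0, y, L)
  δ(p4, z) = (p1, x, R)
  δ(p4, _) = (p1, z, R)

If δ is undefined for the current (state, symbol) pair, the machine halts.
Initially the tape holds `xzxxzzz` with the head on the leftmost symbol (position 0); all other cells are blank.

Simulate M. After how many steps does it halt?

p0 | _[x]zxxzzz   read x → write z, move L, go to p1
p1 | [_]zzxxzzz   read _ → write _, move R, go to p4
p4 | _[z]zxxzzz   read z → write x, move R, go to p1
p1 | _x[z]xxzzz   read z → write y, move L, go to p0
p0 | _[x]yxxzzz   read x → write z, move L, go to p1
p1 | [_]zyxxzzz   read _ → write _, move R, go to p4
p4 | _[z]yxxzzz   read z → write x, move R, go to p1
p1 | _x[y]xxzzz   read y → write z, move R, go to p2
p2 | _xz[x]xzzz   read x → write _, move R, go to p4
p4 | _xz_[x]zzz   read x → write y, move L, go to p0
p0 | _xz[_]yzzz   read _ → write z, move L, go to p4
p4 | _x[z]zyzzz   read z → write x, move R, go to p1
p1 | _xx[z]yzzz   read z → write y, move L, go to p0
p0 | _x[x]yyzzz   read x → write z, move L, go to p1
p1 | _[x]zyyzzz   read x → write _, move R, go to p3
p3 | __[z]yyzzz   read z → write x, move R, go to p4
p4 | __x[y]yzzz
M halts after 16 transitions.

16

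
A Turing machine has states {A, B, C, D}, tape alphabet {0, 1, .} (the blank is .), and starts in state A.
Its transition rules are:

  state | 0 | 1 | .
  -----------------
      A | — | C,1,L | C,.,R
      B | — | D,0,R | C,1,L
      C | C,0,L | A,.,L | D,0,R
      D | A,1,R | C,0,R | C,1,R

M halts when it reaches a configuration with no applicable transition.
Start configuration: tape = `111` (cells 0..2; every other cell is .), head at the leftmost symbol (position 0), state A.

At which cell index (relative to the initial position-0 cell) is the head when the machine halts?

state=A head=0 tape=.[1]11   (A,1)→(C,1,L)
state=C head=-1 tape=[.]111   (C,.)→(D,0,R)
state=D head=0 tape=0[1]11   (D,1)→(C,0,R)
state=C head=1 tape=00[1]1   (C,1)→(A,.,L)
state=A head=0 tape=0[0].1
At halt the head is at cell 0.

0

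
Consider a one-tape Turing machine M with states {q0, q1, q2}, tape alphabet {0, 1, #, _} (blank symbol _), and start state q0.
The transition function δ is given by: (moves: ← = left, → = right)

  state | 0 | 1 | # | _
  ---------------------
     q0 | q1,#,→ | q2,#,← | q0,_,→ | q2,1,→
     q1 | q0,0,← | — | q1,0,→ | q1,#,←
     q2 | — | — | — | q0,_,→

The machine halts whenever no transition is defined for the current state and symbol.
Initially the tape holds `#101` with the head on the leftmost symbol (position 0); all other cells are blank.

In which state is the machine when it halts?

q0 | [#]101   read # → write _, move →, go to q0
q0 | _[1]01   read 1 → write #, move ←, go to q2
q2 | [_]#01   read _ → write _, move →, go to q0
q0 | _[#]01   read # → write _, move →, go to q0
q0 | __[0]1   read 0 → write #, move →, go to q1
q1 | __#[1]
No transition is defined for (q1, 1); M halts in state q1.

q1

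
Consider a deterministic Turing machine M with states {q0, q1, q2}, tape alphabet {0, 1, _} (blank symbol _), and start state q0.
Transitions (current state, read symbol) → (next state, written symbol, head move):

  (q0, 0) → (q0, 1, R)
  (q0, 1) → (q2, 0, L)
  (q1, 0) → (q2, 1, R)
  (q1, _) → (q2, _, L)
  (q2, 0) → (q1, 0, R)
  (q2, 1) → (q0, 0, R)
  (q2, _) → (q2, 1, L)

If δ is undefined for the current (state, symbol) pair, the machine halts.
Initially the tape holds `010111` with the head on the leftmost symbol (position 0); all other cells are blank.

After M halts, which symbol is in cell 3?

0

q0 | [0]10111_   read 0 → write 1, move R, go to q0
q0 | 1[1]0111_   read 1 → write 0, move L, go to q2
q2 | [1]00111_   read 1 → write 0, move R, go to q0
q0 | 0[0]0111_   read 0 → write 1, move R, go to q0
q0 | 01[0]111_   read 0 → write 1, move R, go to q0
q0 | 011[1]11_   read 1 → write 0, move L, go to q2
q2 | 01[1]011_   read 1 → write 0, move R, go to q0
q0 | 010[0]11_   read 0 → write 1, move R, go to q0
q0 | 0101[1]1_   read 1 → write 0, move L, go to q2
q2 | 010[1]01_   read 1 → write 0, move R, go to q0
q0 | 0100[0]1_   read 0 → write 1, move R, go to q0
q0 | 01001[1]_   read 1 → write 0, move L, go to q2
q2 | 0100[1]0_   read 1 → write 0, move R, go to q0
q0 | 01000[0]_   read 0 → write 1, move R, go to q0
q0 | 010001[_]
Cell 3 holds 0 when M halts.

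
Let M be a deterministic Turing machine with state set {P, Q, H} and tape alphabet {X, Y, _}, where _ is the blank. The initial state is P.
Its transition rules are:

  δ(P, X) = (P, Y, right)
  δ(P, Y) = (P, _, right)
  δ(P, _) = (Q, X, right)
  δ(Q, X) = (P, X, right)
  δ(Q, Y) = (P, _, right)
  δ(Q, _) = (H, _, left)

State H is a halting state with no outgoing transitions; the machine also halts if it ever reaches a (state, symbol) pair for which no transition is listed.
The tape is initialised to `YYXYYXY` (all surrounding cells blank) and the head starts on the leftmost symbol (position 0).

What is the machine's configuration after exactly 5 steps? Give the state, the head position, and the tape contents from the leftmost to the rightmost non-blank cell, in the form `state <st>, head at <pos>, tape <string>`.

state=P head=0 tape=[Y]YXYYXY   (P,Y)→(P,_,right)
state=P head=1 tape=_[Y]XYYXY   (P,Y)→(P,_,right)
state=P head=2 tape=__[X]YYXY   (P,X)→(P,Y,right)
state=P head=3 tape=__Y[Y]YXY   (P,Y)→(P,_,right)
state=P head=4 tape=__Y_[Y]XY   (P,Y)→(P,_,right)
state=P head=5 tape=__Y__[X]Y
After 5 steps: state P, head at 5, tape Y__XY.

state P, head at 5, tape Y__XY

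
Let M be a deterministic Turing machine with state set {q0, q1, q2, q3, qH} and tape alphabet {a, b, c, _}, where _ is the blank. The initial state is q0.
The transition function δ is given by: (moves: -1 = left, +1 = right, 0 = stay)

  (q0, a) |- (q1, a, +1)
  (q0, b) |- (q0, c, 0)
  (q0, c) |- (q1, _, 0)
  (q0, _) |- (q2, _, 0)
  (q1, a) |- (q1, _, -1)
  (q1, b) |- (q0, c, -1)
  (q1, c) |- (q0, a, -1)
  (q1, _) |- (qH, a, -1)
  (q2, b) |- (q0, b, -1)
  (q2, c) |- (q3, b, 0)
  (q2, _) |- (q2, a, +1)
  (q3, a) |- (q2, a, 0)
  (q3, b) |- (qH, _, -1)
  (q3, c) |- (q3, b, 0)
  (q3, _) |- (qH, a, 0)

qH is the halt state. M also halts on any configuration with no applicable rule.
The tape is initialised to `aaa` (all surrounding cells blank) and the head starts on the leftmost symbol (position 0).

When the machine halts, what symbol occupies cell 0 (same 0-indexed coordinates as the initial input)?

q0 | __[a]aa   read a → write a, move +1, go to q1
q1 | __a[a]a   read a → write _, move -1, go to q1
q1 | __[a]_a   read a → write _, move -1, go to q1
q1 | _[_]__a   read _ → write a, move -1, go to qH
qH | [_]a__a
Cell 0 holds _ when M halts.

_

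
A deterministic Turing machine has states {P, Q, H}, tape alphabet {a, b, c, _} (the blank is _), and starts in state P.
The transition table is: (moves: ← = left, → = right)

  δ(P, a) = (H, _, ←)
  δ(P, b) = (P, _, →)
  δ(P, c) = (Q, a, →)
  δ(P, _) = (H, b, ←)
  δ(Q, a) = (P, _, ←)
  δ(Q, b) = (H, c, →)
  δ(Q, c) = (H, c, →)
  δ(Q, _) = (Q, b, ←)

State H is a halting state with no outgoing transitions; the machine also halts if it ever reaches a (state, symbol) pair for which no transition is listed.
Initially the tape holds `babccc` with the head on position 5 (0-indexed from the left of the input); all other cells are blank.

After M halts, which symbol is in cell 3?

P | babcc[c]_   read c → write a, move →, go to Q
Q | babcca[_]   read _ → write b, move ←, go to Q
Q | babcc[a]b   read a → write _, move ←, go to P
P | babc[c]_b   read c → write a, move →, go to Q
Q | babca[_]b   read _ → write b, move ←, go to Q
Q | babc[a]bb   read a → write _, move ←, go to P
P | bab[c]_bb   read c → write a, move →, go to Q
Q | baba[_]bb   read _ → write b, move ←, go to Q
Q | bab[a]bbb   read a → write _, move ←, go to P
P | ba[b]_bbb   read b → write _, move →, go to P
P | ba_[_]bbb   read _ → write b, move ←, go to H
H | ba[_]bbbb
Cell 3 holds b when M halts.

b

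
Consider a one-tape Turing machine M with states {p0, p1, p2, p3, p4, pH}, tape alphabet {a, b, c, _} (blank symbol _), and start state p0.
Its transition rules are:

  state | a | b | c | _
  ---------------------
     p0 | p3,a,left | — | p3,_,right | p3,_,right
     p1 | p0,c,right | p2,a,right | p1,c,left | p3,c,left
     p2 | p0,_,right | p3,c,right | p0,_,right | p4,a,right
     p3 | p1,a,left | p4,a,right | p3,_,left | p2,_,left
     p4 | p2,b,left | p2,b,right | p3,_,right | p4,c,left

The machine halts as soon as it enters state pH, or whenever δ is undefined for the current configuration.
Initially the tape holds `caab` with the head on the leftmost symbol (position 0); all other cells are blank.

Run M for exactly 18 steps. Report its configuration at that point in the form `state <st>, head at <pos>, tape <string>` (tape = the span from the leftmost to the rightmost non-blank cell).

state p3, head at 0, tape a__caab

state=p0 head=0 tape=___[c]aab   (p0,c)→(p3,_,right)
state=p3 head=1 tape=____[a]ab   (p3,a)→(p1,a,left)
state=p1 head=0 tape=___[_]aab   (p1,_)→(p3,c,left)
state=p3 head=-1 tape=__[_]caab   (p3,_)→(p2,_,left)
state=p2 head=-2 tape=_[_]_caab   (p2,_)→(p4,a,right)
state=p4 head=-1 tape=_a[_]caab   (p4,_)→(p4,c,left)
state=p4 head=-2 tape=_[a]ccaab   (p4,a)→(p2,b,left)
state=p2 head=-3 tape=[_]bccaab   (p2,_)→(p4,a,right)
state=p4 head=-2 tape=a[b]ccaab   (p4,b)→(p2,b,right)
state=p2 head=-1 tape=ab[c]caab   (p2,c)→(p0,_,right)
state=p0 head=0 tape=ab_[c]aab   (p0,c)→(p3,_,right)
state=p3 head=1 tape=ab__[a]ab   (p3,a)→(p1,a,left)
state=p1 head=0 tape=ab_[_]aab   (p1,_)→(p3,c,left)
state=p3 head=-1 tape=ab[_]caab   (p3,_)→(p2,_,left)
state=p2 head=-2 tape=a[b]_caab   (p2,b)→(p3,c,right)
state=p3 head=-1 tape=ac[_]caab   (p3,_)→(p2,_,left)
state=p2 head=-2 tape=a[c]_caab   (p2,c)→(p0,_,right)
state=p0 head=-1 tape=a_[_]caab   (p0,_)→(p3,_,right)
state=p3 head=0 tape=a__[c]aab
After 18 steps: state p3, head at 0, tape a__caab.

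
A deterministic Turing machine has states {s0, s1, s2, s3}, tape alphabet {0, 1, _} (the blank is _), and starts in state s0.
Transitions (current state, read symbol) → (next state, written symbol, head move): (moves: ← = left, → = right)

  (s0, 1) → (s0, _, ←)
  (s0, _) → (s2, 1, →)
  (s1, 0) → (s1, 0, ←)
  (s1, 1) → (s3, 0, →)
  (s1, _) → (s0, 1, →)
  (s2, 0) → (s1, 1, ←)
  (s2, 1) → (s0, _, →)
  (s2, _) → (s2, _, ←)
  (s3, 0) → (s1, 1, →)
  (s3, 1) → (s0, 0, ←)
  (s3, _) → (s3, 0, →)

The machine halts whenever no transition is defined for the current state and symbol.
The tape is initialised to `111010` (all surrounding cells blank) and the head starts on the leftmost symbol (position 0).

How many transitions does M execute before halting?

14

state=s0 head=0 tape=_[1]11010   (s0,1)→(s0,_,←)
state=s0 head=-1 tape=[_]_11010   (s0,_)→(s2,1,→)
state=s2 head=0 tape=1[_]11010   (s2,_)→(s2,_,←)
state=s2 head=-1 tape=[1]_11010   (s2,1)→(s0,_,→)
state=s0 head=0 tape=_[_]11010   (s0,_)→(s2,1,→)
state=s2 head=1 tape=_1[1]1010   (s2,1)→(s0,_,→)
state=s0 head=2 tape=_1_[1]010   (s0,1)→(s0,_,←)
state=s0 head=1 tape=_1[_]_010   (s0,_)→(s2,1,→)
state=s2 head=2 tape=_11[_]010   (s2,_)→(s2,_,←)
state=s2 head=1 tape=_1[1]_010   (s2,1)→(s0,_,→)
state=s0 head=2 tape=_1_[_]010   (s0,_)→(s2,1,→)
state=s2 head=3 tape=_1_1[0]10   (s2,0)→(s1,1,←)
state=s1 head=2 tape=_1_[1]110   (s1,1)→(s3,0,→)
state=s3 head=3 tape=_1_0[1]10   (s3,1)→(s0,0,←)
state=s0 head=2 tape=_1_[0]010
M halts after 14 transitions.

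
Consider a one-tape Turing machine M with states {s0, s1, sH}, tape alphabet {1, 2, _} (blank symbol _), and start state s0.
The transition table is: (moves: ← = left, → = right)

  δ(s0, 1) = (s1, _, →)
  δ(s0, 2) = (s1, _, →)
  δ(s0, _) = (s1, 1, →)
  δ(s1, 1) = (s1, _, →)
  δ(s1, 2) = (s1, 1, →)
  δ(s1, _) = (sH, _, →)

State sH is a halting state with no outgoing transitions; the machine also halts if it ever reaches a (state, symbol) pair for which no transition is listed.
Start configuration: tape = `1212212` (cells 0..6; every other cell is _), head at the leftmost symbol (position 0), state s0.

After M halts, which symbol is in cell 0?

_

s0 | [1]212212__   read 1 → write _, move →, go to s1
s1 | _[2]12212__   read 2 → write 1, move →, go to s1
s1 | _1[1]2212__   read 1 → write _, move →, go to s1
s1 | _1_[2]212__   read 2 → write 1, move →, go to s1
s1 | _1_1[2]12__   read 2 → write 1, move →, go to s1
s1 | _1_11[1]2__   read 1 → write _, move →, go to s1
s1 | _1_11_[2]__   read 2 → write 1, move →, go to s1
s1 | _1_11_1[_]_   read _ → write _, move →, go to sH
sH | _1_11_1_[_]
Cell 0 holds _ when M halts.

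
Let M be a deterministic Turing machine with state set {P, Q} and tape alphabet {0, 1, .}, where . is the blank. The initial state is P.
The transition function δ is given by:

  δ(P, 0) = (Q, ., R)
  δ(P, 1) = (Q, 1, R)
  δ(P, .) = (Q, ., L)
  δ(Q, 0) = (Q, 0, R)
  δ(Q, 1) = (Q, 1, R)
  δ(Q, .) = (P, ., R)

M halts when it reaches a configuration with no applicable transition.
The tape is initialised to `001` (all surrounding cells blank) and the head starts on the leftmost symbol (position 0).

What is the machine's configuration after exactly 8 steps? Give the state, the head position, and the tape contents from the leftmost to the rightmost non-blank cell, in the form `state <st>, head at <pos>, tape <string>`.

state P, head at 4, tape 01

P | [0]01..   read 0 → write ., move R, go to Q
Q | .[0]1..   read 0 → write 0, move R, go to Q
Q | .0[1]..   read 1 → write 1, move R, go to Q
Q | .01[.].   read . → write ., move R, go to P
P | .01.[.]   read . → write ., move L, go to Q
Q | .01[.].   read . → write ., move R, go to P
P | .01.[.]   read . → write ., move L, go to Q
Q | .01[.].   read . → write ., move R, go to P
P | .01.[.]
After 8 steps: state P, head at 4, tape 01.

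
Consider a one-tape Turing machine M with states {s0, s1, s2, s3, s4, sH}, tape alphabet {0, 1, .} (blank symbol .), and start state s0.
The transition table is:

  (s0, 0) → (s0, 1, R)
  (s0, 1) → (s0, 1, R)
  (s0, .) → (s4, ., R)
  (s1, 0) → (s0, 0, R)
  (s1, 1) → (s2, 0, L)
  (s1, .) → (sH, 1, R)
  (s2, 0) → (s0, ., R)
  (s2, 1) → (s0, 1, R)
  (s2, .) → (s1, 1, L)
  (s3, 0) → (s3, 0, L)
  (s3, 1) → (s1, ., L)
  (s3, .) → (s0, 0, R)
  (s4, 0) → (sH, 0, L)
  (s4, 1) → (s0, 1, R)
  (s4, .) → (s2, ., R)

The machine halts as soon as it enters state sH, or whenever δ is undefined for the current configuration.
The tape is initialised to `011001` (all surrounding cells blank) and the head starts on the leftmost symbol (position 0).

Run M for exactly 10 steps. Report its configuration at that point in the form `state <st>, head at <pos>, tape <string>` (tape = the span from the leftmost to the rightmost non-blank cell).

state sH, head at 8, tape 111111.11

s0 | [0]11001...   read 0 → write 1, move R, go to s0
s0 | 1[1]1001...   read 1 → write 1, move R, go to s0
s0 | 11[1]001...   read 1 → write 1, move R, go to s0
s0 | 111[0]01...   read 0 → write 1, move R, go to s0
s0 | 1111[0]1...   read 0 → write 1, move R, go to s0
s0 | 11111[1]...   read 1 → write 1, move R, go to s0
s0 | 111111[.]..   read . → write ., move R, go to s4
s4 | 111111.[.].   read . → write ., move R, go to s2
s2 | 111111..[.]   read . → write 1, move L, go to s1
s1 | 111111.[.]1   read . → write 1, move R, go to sH
sH | 111111.1[1]
After 10 steps: state sH, head at 8, tape 111111.11.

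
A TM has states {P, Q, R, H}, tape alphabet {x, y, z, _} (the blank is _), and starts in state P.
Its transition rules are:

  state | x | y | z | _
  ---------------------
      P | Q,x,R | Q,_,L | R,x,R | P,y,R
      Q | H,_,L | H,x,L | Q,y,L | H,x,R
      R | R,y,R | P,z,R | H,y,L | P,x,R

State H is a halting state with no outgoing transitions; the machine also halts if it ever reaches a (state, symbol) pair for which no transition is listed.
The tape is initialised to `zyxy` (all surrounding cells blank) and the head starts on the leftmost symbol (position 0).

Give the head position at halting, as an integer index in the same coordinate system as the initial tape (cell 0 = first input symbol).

2

state=P head=0 tape=[z]yxy   (P,z)→(R,x,R)
state=R head=1 tape=x[y]xy   (R,y)→(P,z,R)
state=P head=2 tape=xz[x]y   (P,x)→(Q,x,R)
state=Q head=3 tape=xzx[y]   (Q,y)→(H,x,L)
state=H head=2 tape=xz[x]x
At halt the head is at cell 2.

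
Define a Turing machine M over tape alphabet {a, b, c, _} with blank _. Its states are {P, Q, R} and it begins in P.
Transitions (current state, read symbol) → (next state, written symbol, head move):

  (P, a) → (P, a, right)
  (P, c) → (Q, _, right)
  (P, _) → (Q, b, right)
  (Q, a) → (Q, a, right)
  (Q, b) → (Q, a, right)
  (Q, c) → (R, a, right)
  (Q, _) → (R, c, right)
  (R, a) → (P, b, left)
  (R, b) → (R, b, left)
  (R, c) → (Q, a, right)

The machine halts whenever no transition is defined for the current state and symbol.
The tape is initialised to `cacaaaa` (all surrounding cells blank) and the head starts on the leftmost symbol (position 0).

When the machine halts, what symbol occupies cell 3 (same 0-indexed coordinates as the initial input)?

b

P | [c]acaaaa   read c → write _, move right, go to Q
Q | _[a]caaaa   read a → write a, move right, go to Q
Q | _a[c]aaaa   read c → write a, move right, go to R
R | _aa[a]aaa   read a → write b, move left, go to P
P | _a[a]baaa   read a → write a, move right, go to P
P | _aa[b]aaa
Cell 3 holds b when M halts.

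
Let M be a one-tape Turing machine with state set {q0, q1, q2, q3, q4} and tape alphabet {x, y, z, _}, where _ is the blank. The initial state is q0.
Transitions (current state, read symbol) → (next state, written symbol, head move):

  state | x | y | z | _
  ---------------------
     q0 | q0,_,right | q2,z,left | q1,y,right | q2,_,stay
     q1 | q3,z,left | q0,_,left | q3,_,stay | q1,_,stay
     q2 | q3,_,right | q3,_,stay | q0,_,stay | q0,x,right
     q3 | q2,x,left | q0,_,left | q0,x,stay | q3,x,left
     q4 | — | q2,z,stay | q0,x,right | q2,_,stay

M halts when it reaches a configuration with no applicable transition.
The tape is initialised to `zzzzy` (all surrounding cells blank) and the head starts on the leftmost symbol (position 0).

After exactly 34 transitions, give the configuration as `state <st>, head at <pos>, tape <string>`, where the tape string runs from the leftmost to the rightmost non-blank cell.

state q1, head at 5, tape xxxxxy

q0 | _[z]zzzy_   read z → write y, move right, go to q1
q1 | _y[z]zzy_   read z → write _, move stay, go to q3
q3 | _y[_]zzy_   read _ → write x, move left, go to q3
q3 | _[y]xzzy_   read y → write _, move left, go to q0
q0 | [_]_xzzy_   read _ → write _, move stay, go to q2
q2 | [_]_xzzy_   read _ → write x, move right, go to q0
q0 | x[_]xzzy_   read _ → write _, move stay, go to q2
q2 | x[_]xzzy_   read _ → write x, move right, go to q0
q0 | xx[x]zzy_   read x → write _, move right, go to q0
q0 | xx_[z]zy_   read z → write y, move right, go to q1
q1 | xx_y[z]y_   read z → write _, move stay, go to q3
q3 | xx_y[_]y_   read _ → write x, move left, go to q3
q3 | xx_[y]xy_   read y → write _, move left, go to q0
q0 | xx[_]_xy_   read _ → write _, move stay, go to q2
q2 | xx[_]_xy_   read _ → write x, move right, go to q0
q0 | xxx[_]xy_   read _ → write _, move stay, go to q2
q2 | xxx[_]xy_   read _ → write x, move right, go to q0
q0 | xxxx[x]y_   read x → write _, move right, go to q0
q0 | xxxx_[y]_   read y → write z, move left, go to q2
q2 | xxxx[_]z_   read _ → write x, move right, go to q0
q0 | xxxxx[z]_   read z → write y, move right, go to q1
q1 | xxxxxy[_]   read _ → write _, move stay, go to q1
q1 | xxxxxy[_]   read _ → write _, move stay, go to q1
q1 | xxxxxy[_]   read _ → write _, move stay, go to q1
q1 | xxxxxy[_]   read _ → write _, move stay, go to q1
q1 | xxxxxy[_]   read _ → write _, move stay, go to q1
q1 | xxxxxy[_]   read _ → write _, move stay, go to q1
q1 | xxxxxy[_]   read _ → write _, move stay, go to q1
q1 | xxxxxy[_]   read _ → write _, move stay, go to q1
q1 | xxxxxy[_]   read _ → write _, move stay, go to q1
q1 | xxxxxy[_]   read _ → write _, move stay, go to q1
q1 | xxxxxy[_]   read _ → write _, move stay, go to q1
q1 | xxxxxy[_]   read _ → write _, move stay, go to q1
q1 | xxxxxy[_]   read _ → write _, move stay, go to q1
q1 | xxxxxy[_]
After 34 steps: state q1, head at 5, tape xxxxxy.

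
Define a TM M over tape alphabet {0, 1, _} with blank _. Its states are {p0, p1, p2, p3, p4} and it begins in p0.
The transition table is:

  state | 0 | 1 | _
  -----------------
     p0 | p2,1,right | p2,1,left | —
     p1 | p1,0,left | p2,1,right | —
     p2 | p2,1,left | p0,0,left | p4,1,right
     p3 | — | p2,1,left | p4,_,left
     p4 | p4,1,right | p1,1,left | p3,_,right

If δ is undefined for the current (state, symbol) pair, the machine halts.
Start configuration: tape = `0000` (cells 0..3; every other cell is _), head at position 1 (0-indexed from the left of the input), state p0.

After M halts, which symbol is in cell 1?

p0 | _0[0]00   read 0 → write 1, move right, go to p2
p2 | _01[0]0   read 0 → write 1, move left, go to p2
p2 | _0[1]10   read 1 → write 0, move left, go to p0
p0 | _[0]010   read 0 → write 1, move right, go to p2
p2 | _1[0]10   read 0 → write 1, move left, go to p2
p2 | _[1]110   read 1 → write 0, move left, go to p0
p0 | [_]0110
Cell 1 holds 1 when M halts.

1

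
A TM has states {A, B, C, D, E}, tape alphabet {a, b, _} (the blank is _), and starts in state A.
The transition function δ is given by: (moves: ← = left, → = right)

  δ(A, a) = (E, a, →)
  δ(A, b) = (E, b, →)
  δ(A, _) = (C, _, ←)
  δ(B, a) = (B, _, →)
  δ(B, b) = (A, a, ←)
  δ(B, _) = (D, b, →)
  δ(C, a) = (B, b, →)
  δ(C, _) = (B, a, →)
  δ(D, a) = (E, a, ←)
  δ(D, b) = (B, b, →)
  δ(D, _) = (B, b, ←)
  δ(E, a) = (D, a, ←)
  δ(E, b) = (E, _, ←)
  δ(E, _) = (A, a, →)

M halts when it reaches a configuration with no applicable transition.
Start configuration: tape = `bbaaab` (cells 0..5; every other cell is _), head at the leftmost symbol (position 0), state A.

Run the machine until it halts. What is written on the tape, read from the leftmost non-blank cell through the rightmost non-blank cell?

A | _[b]baaab   read b → write b, move →, go to E
E | _b[b]aaab   read b → write _, move ←, go to E
E | _[b]_aaab   read b → write _, move ←, go to E
E | [_]__aaab   read _ → write a, move →, go to A
A | a[_]_aaab   read _ → write _, move ←, go to C
C | [a]__aaab   read a → write b, move →, go to B
B | b[_]_aaab   read _ → write b, move →, go to D
D | bb[_]aaab   read _ → write b, move ←, go to B
B | b[b]baaab   read b → write a, move ←, go to A
A | [b]abaaab   read b → write b, move →, go to E
E | b[a]baaab   read a → write a, move ←, go to D
D | [b]abaaab   read b → write b, move →, go to B
B | b[a]baaab   read a → write _, move →, go to B
B | b_[b]aaab   read b → write a, move ←, go to A
A | b[_]aaaab   read _ → write _, move ←, go to C
C | [b]_aaaab
The non-blank tape span at halt is b_aaaab.

b_aaaab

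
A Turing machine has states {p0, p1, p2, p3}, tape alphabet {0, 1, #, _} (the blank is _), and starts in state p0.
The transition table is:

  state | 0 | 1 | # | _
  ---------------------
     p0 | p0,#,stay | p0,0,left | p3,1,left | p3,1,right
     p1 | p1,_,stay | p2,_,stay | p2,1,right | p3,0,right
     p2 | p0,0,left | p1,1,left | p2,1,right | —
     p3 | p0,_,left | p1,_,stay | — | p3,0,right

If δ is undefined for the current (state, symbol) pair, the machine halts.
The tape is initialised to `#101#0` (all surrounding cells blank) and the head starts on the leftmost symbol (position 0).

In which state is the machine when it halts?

p0 | __[#]101#0   read # → write 1, move left, go to p3
p3 | _[_]1101#0   read _ → write 0, move right, go to p3
p3 | _0[1]101#0   read 1 → write _, move stay, go to p1
p1 | _0[_]101#0   read _ → write 0, move right, go to p3
p3 | _00[1]01#0   read 1 → write _, move stay, go to p1
p1 | _00[_]01#0   read _ → write 0, move right, go to p3
p3 | _000[0]1#0   read 0 → write _, move left, go to p0
p0 | _00[0]_1#0   read 0 → write #, move stay, go to p0
p0 | _00[#]_1#0   read # → write 1, move left, go to p3
p3 | _0[0]1_1#0   read 0 → write _, move left, go to p0
p0 | _[0]_1_1#0   read 0 → write #, move stay, go to p0
p0 | _[#]_1_1#0   read # → write 1, move left, go to p3
p3 | [_]1_1_1#0   read _ → write 0, move right, go to p3
p3 | 0[1]_1_1#0   read 1 → write _, move stay, go to p1
p1 | 0[_]_1_1#0   read _ → write 0, move right, go to p3
p3 | 00[_]1_1#0   read _ → write 0, move right, go to p3
p3 | 000[1]_1#0   read 1 → write _, move stay, go to p1
p1 | 000[_]_1#0   read _ → write 0, move right, go to p3
p3 | 0000[_]1#0   read _ → write 0, move right, go to p3
p3 | 00000[1]#0   read 1 → write _, move stay, go to p1
p1 | 00000[_]#0   read _ → write 0, move right, go to p3
p3 | 000000[#]0
No transition is defined for (p3, #); M halts in state p3.

p3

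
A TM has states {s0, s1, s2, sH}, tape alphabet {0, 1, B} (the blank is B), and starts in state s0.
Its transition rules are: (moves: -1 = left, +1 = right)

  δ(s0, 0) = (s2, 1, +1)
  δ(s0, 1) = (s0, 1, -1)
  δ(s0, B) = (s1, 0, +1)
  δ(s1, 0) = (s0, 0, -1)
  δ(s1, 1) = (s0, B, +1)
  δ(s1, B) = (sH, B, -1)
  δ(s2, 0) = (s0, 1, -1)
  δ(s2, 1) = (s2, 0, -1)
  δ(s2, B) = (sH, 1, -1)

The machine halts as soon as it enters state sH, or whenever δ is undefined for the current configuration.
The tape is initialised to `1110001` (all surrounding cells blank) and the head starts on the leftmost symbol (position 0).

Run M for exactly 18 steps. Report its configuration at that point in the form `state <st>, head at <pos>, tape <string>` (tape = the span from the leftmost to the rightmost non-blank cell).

state s2, head at 6, tape 00000B11

state=s0 head=0 tape=B[1]110001   (s0,1)→(s0,1,-1)
state=s0 head=-1 tape=[B]1110001   (s0,B)→(s1,0,+1)
state=s1 head=0 tape=0[1]110001   (s1,1)→(s0,B,+1)
state=s0 head=1 tape=0B[1]10001   (s0,1)→(s0,1,-1)
state=s0 head=0 tape=0[B]110001   (s0,B)→(s1,0,+1)
state=s1 head=1 tape=00[1]10001   (s1,1)→(s0,B,+1)
state=s0 head=2 tape=00B[1]0001   (s0,1)→(s0,1,-1)
state=s0 head=1 tape=00[B]10001   (s0,B)→(s1,0,+1)
state=s1 head=2 tape=000[1]0001   (s1,1)→(s0,B,+1)
state=s0 head=3 tape=000B[0]001   (s0,0)→(s2,1,+1)
state=s2 head=4 tape=000B1[0]01   (s2,0)→(s0,1,-1)
state=s0 head=3 tape=000B[1]101   (s0,1)→(s0,1,-1)
state=s0 head=2 tape=000[B]1101   (s0,B)→(s1,0,+1)
state=s1 head=3 tape=0000[1]101   (s1,1)→(s0,B,+1)
state=s0 head=4 tape=0000B[1]01   (s0,1)→(s0,1,-1)
state=s0 head=3 tape=0000[B]101   (s0,B)→(s1,0,+1)
state=s1 head=4 tape=00000[1]01   (s1,1)→(s0,B,+1)
state=s0 head=5 tape=00000B[0]1   (s0,0)→(s2,1,+1)
state=s2 head=6 tape=00000B1[1]
After 18 steps: state s2, head at 6, tape 00000B11.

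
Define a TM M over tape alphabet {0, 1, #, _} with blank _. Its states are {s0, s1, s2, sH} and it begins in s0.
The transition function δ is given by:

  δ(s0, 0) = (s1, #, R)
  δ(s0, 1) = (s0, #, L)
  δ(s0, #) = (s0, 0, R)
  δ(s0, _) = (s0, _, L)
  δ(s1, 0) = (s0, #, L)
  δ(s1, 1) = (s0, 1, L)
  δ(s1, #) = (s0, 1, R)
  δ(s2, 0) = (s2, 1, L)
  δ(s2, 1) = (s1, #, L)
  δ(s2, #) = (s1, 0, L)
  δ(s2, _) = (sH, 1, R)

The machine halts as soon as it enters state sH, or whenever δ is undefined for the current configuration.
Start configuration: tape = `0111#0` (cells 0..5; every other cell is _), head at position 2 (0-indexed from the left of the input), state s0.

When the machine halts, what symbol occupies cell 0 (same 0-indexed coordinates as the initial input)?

state=s0 head=2 tape=01[1]1#0_   (s0,1)→(s0,#,L)
state=s0 head=1 tape=0[1]#1#0_   (s0,1)→(s0,#,L)
state=s0 head=0 tape=[0]##1#0_   (s0,0)→(s1,#,R)
state=s1 head=1 tape=#[#]#1#0_   (s1,#)→(s0,1,R)
state=s0 head=2 tape=#1[#]1#0_   (s0,#)→(s0,0,R)
state=s0 head=3 tape=#10[1]#0_   (s0,1)→(s0,#,L)
state=s0 head=2 tape=#1[0]##0_   (s0,0)→(s1,#,R)
state=s1 head=3 tape=#1#[#]#0_   (s1,#)→(s0,1,R)
state=s0 head=4 tape=#1#1[#]0_   (s0,#)→(s0,0,R)
state=s0 head=5 tape=#1#10[0]_   (s0,0)→(s1,#,R)
state=s1 head=6 tape=#1#10#[_]
Cell 0 holds # when M halts.

#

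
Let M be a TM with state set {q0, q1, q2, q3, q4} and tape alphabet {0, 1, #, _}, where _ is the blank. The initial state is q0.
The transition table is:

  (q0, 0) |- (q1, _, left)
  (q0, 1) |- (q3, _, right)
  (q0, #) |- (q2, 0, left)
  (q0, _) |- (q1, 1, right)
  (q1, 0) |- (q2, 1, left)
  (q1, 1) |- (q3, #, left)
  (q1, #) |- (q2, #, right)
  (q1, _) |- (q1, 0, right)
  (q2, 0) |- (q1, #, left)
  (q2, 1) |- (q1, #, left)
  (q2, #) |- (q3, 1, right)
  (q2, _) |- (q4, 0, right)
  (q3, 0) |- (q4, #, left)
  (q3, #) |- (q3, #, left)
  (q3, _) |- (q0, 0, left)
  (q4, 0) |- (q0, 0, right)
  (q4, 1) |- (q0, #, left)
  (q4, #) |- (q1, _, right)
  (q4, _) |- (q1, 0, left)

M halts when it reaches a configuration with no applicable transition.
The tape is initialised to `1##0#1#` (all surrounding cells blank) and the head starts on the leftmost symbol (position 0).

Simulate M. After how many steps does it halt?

12

q0 | __[1]##0#1#   read 1 → write _, move right, go to q3
q3 | ___[#]#0#1#   read # → write #, move left, go to q3
q3 | __[_]##0#1#   read _ → write 0, move left, go to q0
q0 | _[_]0##0#1#   read _ → write 1, move right, go to q1
q1 | _1[0]##0#1#   read 0 → write 1, move left, go to q2
q2 | _[1]1##0#1#   read 1 → write #, move left, go to q1
q1 | [_]#1##0#1#   read _ → write 0, move right, go to q1
q1 | 0[#]1##0#1#   read # → write #, move right, go to q2
q2 | 0#[1]##0#1#   read 1 → write #, move left, go to q1
q1 | 0[#]###0#1#   read # → write #, move right, go to q2
q2 | 0#[#]##0#1#   read # → write 1, move right, go to q3
q3 | 0#1[#]#0#1#   read # → write #, move left, go to q3
q3 | 0#[1]##0#1#
M halts after 12 transitions.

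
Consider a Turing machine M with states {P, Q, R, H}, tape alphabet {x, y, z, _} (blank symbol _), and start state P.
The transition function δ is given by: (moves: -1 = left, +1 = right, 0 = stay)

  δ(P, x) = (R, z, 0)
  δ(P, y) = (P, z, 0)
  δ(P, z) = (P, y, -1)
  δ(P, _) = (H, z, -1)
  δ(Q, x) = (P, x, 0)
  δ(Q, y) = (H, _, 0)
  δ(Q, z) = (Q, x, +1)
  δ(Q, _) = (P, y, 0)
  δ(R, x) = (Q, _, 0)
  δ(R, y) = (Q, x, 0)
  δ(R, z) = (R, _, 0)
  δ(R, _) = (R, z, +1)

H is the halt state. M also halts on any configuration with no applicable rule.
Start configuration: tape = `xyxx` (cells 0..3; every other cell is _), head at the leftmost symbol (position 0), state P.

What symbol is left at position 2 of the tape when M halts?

y

P | __[x]yxx   read x → write z, move 0, go to R
R | __[z]yxx   read z → write _, move 0, go to R
R | __[_]yxx   read _ → write z, move +1, go to R
R | __z[y]xx   read y → write x, move 0, go to Q
Q | __z[x]xx   read x → write x, move 0, go to P
P | __z[x]xx   read x → write z, move 0, go to R
R | __z[z]xx   read z → write _, move 0, go to R
R | __z[_]xx   read _ → write z, move +1, go to R
R | __zz[x]x   read x → write _, move 0, go to Q
Q | __zz[_]x   read _ → write y, move 0, go to P
P | __zz[y]x   read y → write z, move 0, go to P
P | __zz[z]x   read z → write y, move -1, go to P
P | __z[z]yx   read z → write y, move -1, go to P
P | __[z]yyx   read z → write y, move -1, go to P
P | _[_]yyyx   read _ → write z, move -1, go to H
H | [_]zyyyx
Cell 2 holds y when M halts.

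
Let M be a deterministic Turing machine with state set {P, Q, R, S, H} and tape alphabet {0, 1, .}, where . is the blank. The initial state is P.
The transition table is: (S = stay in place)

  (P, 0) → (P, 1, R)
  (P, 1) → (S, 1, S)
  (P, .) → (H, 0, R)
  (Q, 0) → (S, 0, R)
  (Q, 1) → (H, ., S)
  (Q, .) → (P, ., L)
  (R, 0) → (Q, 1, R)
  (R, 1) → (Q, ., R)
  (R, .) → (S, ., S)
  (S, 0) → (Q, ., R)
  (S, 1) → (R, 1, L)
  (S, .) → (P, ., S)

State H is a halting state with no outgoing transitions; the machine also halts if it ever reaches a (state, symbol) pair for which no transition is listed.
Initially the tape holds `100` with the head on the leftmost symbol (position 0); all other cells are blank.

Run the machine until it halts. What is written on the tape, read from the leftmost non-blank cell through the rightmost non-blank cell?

state=P head=0 tape=.[1]00   (P,1)→(S,1,S)
state=S head=0 tape=.[1]00   (S,1)→(R,1,L)
state=R head=-1 tape=[.]100   (R,.)→(S,.,S)
state=S head=-1 tape=[.]100   (S,.)→(P,.,S)
state=P head=-1 tape=[.]100   (P,.)→(H,0,R)
state=H head=0 tape=0[1]00
The non-blank tape span at halt is 0100.

0100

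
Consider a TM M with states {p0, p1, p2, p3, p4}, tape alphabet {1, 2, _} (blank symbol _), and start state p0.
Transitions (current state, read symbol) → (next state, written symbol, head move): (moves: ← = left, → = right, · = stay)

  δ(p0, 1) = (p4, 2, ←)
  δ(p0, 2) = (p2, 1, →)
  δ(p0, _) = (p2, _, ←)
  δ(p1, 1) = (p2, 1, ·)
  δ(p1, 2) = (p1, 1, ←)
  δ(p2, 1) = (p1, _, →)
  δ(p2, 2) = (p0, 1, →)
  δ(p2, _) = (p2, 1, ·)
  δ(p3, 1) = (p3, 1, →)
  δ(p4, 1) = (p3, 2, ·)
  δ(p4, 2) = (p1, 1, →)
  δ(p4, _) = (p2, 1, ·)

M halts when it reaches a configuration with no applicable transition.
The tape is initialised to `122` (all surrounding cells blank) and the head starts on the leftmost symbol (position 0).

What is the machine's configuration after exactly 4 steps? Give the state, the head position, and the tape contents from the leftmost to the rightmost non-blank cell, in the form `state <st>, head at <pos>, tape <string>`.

state p1, head at -1, tape 122

p0 | _[1]22   read 1 → write 2, move ←, go to p4
p4 | [_]222   read _ → write 1, move ·, go to p2
p2 | [1]222   read 1 → write _, move →, go to p1
p1 | _[2]22   read 2 → write 1, move ←, go to p1
p1 | [_]122
After 4 steps: state p1, head at -1, tape 122.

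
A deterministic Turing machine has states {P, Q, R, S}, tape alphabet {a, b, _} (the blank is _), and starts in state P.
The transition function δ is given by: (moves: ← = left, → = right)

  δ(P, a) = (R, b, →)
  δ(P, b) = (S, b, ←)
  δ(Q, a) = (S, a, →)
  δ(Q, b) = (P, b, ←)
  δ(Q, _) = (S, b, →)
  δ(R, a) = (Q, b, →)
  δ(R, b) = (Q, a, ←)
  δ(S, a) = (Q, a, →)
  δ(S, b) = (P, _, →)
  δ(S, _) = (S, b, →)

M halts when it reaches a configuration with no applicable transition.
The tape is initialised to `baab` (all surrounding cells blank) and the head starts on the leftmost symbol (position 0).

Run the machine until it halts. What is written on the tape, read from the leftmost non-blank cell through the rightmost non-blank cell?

state=P head=0 tape=_[b]aab_   (P,b)→(S,b,←)
state=S head=-1 tape=[_]baab_   (S,_)→(S,b,→)
state=S head=0 tape=b[b]aab_   (S,b)→(P,_,→)
state=P head=1 tape=b_[a]ab_   (P,a)→(R,b,→)
state=R head=2 tape=b_b[a]b_   (R,a)→(Q,b,→)
state=Q head=3 tape=b_bb[b]_   (Q,b)→(P,b,←)
state=P head=2 tape=b_b[b]b_   (P,b)→(S,b,←)
state=S head=1 tape=b_[b]bb_   (S,b)→(P,_,→)
state=P head=2 tape=b__[b]b_   (P,b)→(S,b,←)
state=S head=1 tape=b_[_]bb_   (S,_)→(S,b,→)
state=S head=2 tape=b_b[b]b_   (S,b)→(P,_,→)
state=P head=3 tape=b_b_[b]_   (P,b)→(S,b,←)
state=S head=2 tape=b_b[_]b_   (S,_)→(S,b,→)
state=S head=3 tape=b_bb[b]_   (S,b)→(P,_,→)
state=P head=4 tape=b_bb_[_]
The non-blank tape span at halt is b_bb.

b_bb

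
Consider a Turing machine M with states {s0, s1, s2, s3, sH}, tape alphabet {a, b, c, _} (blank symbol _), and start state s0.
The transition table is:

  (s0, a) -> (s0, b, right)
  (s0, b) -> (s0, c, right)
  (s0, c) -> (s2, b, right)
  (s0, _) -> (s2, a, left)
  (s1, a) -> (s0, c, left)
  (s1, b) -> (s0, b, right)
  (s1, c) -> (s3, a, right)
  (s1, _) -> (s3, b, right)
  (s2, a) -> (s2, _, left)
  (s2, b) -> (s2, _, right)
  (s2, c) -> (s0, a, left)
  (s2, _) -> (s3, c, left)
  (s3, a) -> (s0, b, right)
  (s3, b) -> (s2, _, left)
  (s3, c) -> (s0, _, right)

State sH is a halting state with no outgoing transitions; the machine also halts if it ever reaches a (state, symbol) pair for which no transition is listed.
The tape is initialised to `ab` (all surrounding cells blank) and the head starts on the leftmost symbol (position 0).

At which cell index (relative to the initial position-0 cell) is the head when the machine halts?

-3

state=s0 head=0 tape=___[a]b__   (s0,a)→(s0,b,right)
state=s0 head=1 tape=___b[b]__   (s0,b)→(s0,c,right)
state=s0 head=2 tape=___bc[_]_   (s0,_)→(s2,a,left)
state=s2 head=1 tape=___b[c]a_   (s2,c)→(s0,a,left)
state=s0 head=0 tape=___[b]aa_   (s0,b)→(s0,c,right)
state=s0 head=1 tape=___c[a]a_   (s0,a)→(s0,b,right)
state=s0 head=2 tape=___cb[a]_   (s0,a)→(s0,b,right)
state=s0 head=3 tape=___cbb[_]   (s0,_)→(s2,a,left)
state=s2 head=2 tape=___cb[b]a   (s2,b)→(s2,_,right)
state=s2 head=3 tape=___cb_[a]   (s2,a)→(s2,_,left)
state=s2 head=2 tape=___cb[_]_   (s2,_)→(s3,c,left)
state=s3 head=1 tape=___c[b]c_   (s3,b)→(s2,_,left)
state=s2 head=0 tape=___[c]_c_   (s2,c)→(s0,a,left)
state=s0 head=-1 tape=__[_]a_c_   (s0,_)→(s2,a,left)
state=s2 head=-2 tape=_[_]aa_c_   (s2,_)→(s3,c,left)
state=s3 head=-3 tape=[_]caa_c_
At halt the head is at cell -3.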